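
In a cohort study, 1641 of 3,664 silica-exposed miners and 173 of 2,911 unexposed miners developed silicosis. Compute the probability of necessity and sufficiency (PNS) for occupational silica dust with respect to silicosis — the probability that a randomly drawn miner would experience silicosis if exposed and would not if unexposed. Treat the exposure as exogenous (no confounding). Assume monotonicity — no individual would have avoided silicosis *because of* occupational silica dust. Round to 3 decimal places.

p₁ = P(outcome | exposed) = 1641/3664 = 0.44787
p₀ = P(outcome | unexposed) = 173/2911 = 0.05943
Under exogeneity and monotonicity, PNS = p₁ − p₀.
PNS = 0.44787 − 0.05943 = 0.38844

PNS ≈ 0.388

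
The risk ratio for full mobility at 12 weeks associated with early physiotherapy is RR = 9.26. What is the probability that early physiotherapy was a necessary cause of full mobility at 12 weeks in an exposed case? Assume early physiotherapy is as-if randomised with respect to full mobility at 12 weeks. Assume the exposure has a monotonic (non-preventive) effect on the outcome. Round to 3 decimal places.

PN ≈ 0.892

Under exogeneity and monotonicity, PN = (RR − 1) / RR = 1 − 1/RR.
PN = (9.26 − 1) / 9.26 = 8.26 / 9.26 ≈ 0.8920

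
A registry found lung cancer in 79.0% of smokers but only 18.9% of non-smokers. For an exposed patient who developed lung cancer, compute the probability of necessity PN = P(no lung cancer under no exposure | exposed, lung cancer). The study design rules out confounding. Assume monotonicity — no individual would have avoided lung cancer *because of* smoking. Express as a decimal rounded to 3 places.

PN ≈ 0.761

p₁ = 0.79, p₀ = 0.189.
Under exogeneity and monotonicity, PN = (p₁ − p₀) / p₁.
PN = (0.79 − 0.189) / 0.79 = 0.601 / 0.79 ≈ 0.7608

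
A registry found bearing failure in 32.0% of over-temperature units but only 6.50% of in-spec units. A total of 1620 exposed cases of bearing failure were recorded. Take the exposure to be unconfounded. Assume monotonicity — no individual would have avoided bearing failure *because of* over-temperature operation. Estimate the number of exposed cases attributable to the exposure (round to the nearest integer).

p₁ = 0.32, p₀ = 0.065.
PN = (p₁ − p₀)/p₁ = (0.32 − 0.065) / 0.32 ≈ 0.79688.
Attributable cases ≈ PN × (exposed cases) = 0.79688 × 1620 ≈ 1290.94.

about 1291 cases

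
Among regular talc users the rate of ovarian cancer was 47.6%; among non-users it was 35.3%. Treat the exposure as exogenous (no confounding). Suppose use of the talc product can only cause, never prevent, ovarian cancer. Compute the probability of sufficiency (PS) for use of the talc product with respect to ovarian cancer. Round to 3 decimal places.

PS ≈ 0.190

p₁ = 0.476, p₀ = 0.353.
Under exogeneity and monotonicity, PS = (p₁ − p₀) / (1 − p₀).
PS = (0.476 − 0.353) / (1 − 0.353) = 0.123 / 0.647 ≈ 0.1901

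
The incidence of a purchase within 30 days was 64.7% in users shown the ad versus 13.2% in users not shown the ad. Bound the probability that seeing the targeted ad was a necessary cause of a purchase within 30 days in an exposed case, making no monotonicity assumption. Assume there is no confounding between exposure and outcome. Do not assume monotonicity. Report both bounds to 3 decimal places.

0.796 ≤ PN ≤ 1.000

p₁ = 0.647, p₀ = 0.132.
Under exogeneity alone the bounds on PN are max{0,(p₁−p₀)/p₁} ≤ PN ≤ min{1,(1−p₀)/p₁}.
  lower = (p₁ − p₀)/p₁ = 0.515 / 0.647 ≈ 0.7960
  upper = min{1, (1 − p₀)/p₁} = 0.868 / 0.647 ≈ 1.3416 → capped at 1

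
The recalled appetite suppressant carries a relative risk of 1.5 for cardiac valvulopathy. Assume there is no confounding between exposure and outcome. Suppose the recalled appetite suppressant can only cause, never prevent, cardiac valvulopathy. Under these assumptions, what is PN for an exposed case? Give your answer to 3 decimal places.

Under exogeneity and monotonicity, PN = (RR − 1) / RR = 1 − 1/RR.
PN = (1.5 − 1) / 1.5 = 0.5 / 1.5 ≈ 0.3333

PN ≈ 0.333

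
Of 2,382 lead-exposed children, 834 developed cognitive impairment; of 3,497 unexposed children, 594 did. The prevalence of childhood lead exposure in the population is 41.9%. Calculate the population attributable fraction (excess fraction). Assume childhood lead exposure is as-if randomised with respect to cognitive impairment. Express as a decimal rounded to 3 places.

PAF ≈ 0.308

p₁ = P(outcome | exposed) = 834/2382 = 0.35013
p₀ = P(outcome | unexposed) = 594/3497 = 0.16986
Overall risk P(Y=1) = π·p₁ + (1−π)·p₀ = 0.419×0.35013 + 0.581×0.16986 = 0.24539.
Under exogeneity, PAF = [P(Y=1) − p₀] / P(Y=1).
PAF = (0.24539 − 0.16986) / 0.24539 ≈ 0.3078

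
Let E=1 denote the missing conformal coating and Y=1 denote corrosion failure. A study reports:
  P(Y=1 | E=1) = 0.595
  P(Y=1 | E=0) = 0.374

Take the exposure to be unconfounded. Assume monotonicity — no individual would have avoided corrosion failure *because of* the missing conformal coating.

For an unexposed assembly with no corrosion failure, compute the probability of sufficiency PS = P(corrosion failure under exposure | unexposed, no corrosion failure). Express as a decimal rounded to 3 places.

Let p₁ = 0.595, p₀ = 0.374.
Under exogeneity and monotonicity, PS = (p₁ − p₀) / (1 − p₀).
PS = (0.595 − 0.374) / (1 − 0.374) = 0.221 / 0.626 ≈ 0.3530

PS ≈ 0.353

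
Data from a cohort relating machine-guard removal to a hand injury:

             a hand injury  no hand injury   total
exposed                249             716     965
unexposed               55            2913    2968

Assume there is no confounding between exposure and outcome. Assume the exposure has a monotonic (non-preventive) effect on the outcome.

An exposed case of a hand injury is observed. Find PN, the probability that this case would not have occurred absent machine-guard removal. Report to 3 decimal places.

p₁ = P(outcome | exposed) = 249/965 = 0.25803
p₀ = P(outcome | unexposed) = 55/2968 = 0.018531
Under exogeneity and monotonicity, PN = (p₁ − p₀)/p₁.
PN = (0.25803 − 0.018531) / 0.25803 ≈ 0.9282

PN ≈ 0.928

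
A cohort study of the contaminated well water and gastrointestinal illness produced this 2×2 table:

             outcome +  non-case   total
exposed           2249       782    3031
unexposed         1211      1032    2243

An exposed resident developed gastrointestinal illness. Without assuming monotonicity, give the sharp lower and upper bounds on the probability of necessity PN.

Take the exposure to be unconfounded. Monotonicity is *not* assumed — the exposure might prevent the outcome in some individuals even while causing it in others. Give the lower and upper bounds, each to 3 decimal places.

0.272 ≤ PN ≤ 0.620

p₁ = P(outcome | exposed) = 2249/3031 = 0.742
p₀ = P(outcome | unexposed) = 1211/2243 = 0.5399
Under exogeneity alone the bounds on PN are max{0,(p₁−p₀)/p₁} ≤ PN ≤ min{1,(1−p₀)/p₁}.
  lower = (p₁ − p₀)/p₁ = 0.2021 / 0.742 ≈ 0.2724
  upper = min{1, (1 − p₀)/p₁} = 0.4601 / 0.742 ≈ 0.6201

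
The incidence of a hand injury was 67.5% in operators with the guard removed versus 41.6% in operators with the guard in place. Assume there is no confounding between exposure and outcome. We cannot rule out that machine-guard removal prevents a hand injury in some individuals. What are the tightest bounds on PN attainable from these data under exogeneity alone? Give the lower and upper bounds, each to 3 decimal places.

0.384 ≤ PN ≤ 0.865

p₁ = 0.675, p₀ = 0.416.
Under exogeneity alone the bounds on PN are max{0,(p₁−p₀)/p₁} ≤ PN ≤ min{1,(1−p₀)/p₁}.
  lower = (p₁ − p₀)/p₁ = 0.259 / 0.675 ≈ 0.3837
  upper = min{1, (1 − p₀)/p₁} = 0.584 / 0.675 ≈ 0.8652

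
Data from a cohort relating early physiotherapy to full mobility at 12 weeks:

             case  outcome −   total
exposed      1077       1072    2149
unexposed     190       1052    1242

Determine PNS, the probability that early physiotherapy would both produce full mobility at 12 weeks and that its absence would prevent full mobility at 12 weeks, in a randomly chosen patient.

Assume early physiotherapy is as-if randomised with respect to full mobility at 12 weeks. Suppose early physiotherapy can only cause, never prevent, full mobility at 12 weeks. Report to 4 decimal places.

p₁ = P(outcome | exposed) = 1077/2149 = 0.50116
p₀ = P(outcome | unexposed) = 190/1242 = 0.15298
Under exogeneity and monotonicity, PNS = p₁ − p₀.
PNS = 0.50116 − 0.15298 = 0.34818

PNS ≈ 0.3482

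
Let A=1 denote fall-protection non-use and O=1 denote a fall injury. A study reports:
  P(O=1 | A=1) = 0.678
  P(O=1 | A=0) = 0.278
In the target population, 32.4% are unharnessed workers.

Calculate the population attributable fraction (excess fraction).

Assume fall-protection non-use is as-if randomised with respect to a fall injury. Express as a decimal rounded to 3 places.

Let p₁ = 0.678, p₀ = 0.278.
Overall risk P(Y=1) = π·p₁ + (1−π)·p₀ = 0.324×0.678 + 0.676×0.278 = 0.4076.
Under exogeneity, PAF = [P(Y=1) − p₀] / P(Y=1).
PAF = (0.4076 − 0.278) / 0.4076 ≈ 0.3180

PAF ≈ 0.318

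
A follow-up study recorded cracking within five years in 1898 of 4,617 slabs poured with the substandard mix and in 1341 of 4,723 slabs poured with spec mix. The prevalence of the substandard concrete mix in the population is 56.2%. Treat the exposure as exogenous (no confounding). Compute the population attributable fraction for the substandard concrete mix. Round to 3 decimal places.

PAF ≈ 0.201

p₁ = P(outcome | exposed) = 1898/4617 = 0.41109
p₀ = P(outcome | unexposed) = 1341/4723 = 0.28393
Overall risk P(Y=1) = π·p₁ + (1−π)·p₀ = 0.562×0.41109 + 0.438×0.28393 = 0.35539.
Under exogeneity, PAF = [P(Y=1) − p₀] / P(Y=1).
PAF = (0.35539 − 0.28393) / 0.35539 ≈ 0.2011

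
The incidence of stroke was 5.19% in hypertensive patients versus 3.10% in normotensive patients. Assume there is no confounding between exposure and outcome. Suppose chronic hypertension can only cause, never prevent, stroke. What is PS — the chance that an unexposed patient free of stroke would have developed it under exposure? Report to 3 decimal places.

PS ≈ 0.022

p₁ = 0.0519, p₀ = 0.031.
Under exogeneity and monotonicity, PS = (p₁ − p₀) / (1 − p₀).
PS = (0.0519 − 0.031) / (1 − 0.031) = 0.0209 / 0.969 ≈ 0.0216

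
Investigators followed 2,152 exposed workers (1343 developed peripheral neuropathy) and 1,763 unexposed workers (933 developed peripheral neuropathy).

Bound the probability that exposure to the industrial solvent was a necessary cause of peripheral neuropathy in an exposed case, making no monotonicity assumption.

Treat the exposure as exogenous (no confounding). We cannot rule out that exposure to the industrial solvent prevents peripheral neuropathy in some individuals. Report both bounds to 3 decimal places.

0.152 ≤ PN ≤ 0.754

p₁ = P(outcome | exposed) = 1343/2152 = 0.62407
p₀ = P(outcome | unexposed) = 933/1763 = 0.52921
Under exogeneity alone the bounds on PN are max{0,(p₁−p₀)/p₁} ≤ PN ≤ min{1,(1−p₀)/p₁}.
  lower = (p₁ − p₀)/p₁ = 0.094859 / 0.62407 ≈ 0.1520
  upper = min{1, (1 − p₀)/p₁} = 0.47079 / 0.62407 ≈ 0.7544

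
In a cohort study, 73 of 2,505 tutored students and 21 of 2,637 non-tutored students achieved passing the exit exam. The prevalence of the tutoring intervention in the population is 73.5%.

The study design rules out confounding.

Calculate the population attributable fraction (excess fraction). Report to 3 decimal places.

p₁ = P(outcome | exposed) = 73/2505 = 0.029142
p₀ = P(outcome | unexposed) = 21/2637 = 0.0079636
Overall risk P(Y=1) = π·p₁ + (1−π)·p₀ = 0.735×0.029142 + 0.265×0.0079636 = 0.02353.
Under exogeneity, PAF = [P(Y=1) − p₀] / P(Y=1).
PAF = (0.02353 − 0.0079636) / 0.02353 ≈ 0.6615

PAF ≈ 0.662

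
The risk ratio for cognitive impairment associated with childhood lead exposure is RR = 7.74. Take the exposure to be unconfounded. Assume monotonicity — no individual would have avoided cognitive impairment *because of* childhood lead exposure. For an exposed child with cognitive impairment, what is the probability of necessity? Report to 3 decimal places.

Under exogeneity and monotonicity, PN = (RR − 1) / RR = 1 − 1/RR.
PN = (7.74 − 1) / 7.74 = 6.74 / 7.74 ≈ 0.8708

PN ≈ 0.871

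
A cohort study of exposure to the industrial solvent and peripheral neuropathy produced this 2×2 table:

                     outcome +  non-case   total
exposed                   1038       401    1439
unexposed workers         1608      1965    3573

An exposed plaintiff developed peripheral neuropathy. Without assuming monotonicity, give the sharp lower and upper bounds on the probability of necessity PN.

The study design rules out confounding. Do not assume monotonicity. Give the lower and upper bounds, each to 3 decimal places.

0.376 ≤ PN ≤ 0.762

p₁ = P(outcome | exposed) = 1038/1439 = 0.72133
p₀ = P(outcome | unexposed) = 1608/3573 = 0.45004
Under exogeneity alone the bounds on PN are max{0,(p₁−p₀)/p₁} ≤ PN ≤ min{1,(1−p₀)/p₁}.
  lower = (p₁ − p₀)/p₁ = 0.27129 / 0.72133 ≈ 0.3761
  upper = min{1, (1 − p₀)/p₁} = 0.54996 / 0.72133 ≈ 0.7624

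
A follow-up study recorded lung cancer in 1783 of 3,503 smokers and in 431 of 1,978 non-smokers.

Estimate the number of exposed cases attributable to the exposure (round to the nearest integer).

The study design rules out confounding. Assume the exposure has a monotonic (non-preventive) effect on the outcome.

p₁ = P(outcome | exposed) = 1783/3503 = 0.50899
p₀ = P(outcome | unexposed) = 431/1978 = 0.2179
PN = (p₁ − p₀)/p₁ = (0.50899 − 0.2179) / 0.50899 ≈ 0.57191.
Attributable cases ≈ PN × (exposed cases) = 0.57191 × 1783 ≈ 1019.71.

about 1020 cases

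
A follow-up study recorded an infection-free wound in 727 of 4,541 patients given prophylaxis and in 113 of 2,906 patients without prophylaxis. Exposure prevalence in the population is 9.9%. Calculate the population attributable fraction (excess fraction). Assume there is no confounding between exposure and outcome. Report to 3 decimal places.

p₁ = P(outcome | exposed) = 727/4541 = 0.1601
p₀ = P(outcome | unexposed) = 113/2906 = 0.038885
Overall risk P(Y=1) = π·p₁ + (1−π)·p₀ = 0.099×0.1601 + 0.901×0.038885 = 0.050885.
Under exogeneity, PAF = [P(Y=1) − p₀] / P(Y=1).
PAF = (0.050885 − 0.038885) / 0.050885 ≈ 0.2358

PAF ≈ 0.236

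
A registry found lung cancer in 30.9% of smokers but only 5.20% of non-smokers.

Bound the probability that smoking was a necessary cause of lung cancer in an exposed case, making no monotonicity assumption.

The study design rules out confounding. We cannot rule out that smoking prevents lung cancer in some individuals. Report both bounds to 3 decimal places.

0.832 ≤ PN ≤ 1.000

p₁ = 0.309, p₀ = 0.052.
Under exogeneity alone the bounds on PN are max{0,(p₁−p₀)/p₁} ≤ PN ≤ min{1,(1−p₀)/p₁}.
  lower = (p₁ − p₀)/p₁ = 0.257 / 0.309 ≈ 0.8317
  upper = min{1, (1 − p₀)/p₁} = 0.948 / 0.309 ≈ 3.0680 → capped at 1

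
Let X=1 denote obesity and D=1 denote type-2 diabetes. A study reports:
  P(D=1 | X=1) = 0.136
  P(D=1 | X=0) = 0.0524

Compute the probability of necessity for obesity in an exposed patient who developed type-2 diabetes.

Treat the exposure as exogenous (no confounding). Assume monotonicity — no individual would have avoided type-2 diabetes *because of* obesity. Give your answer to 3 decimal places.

Let p₁ = 0.136, p₀ = 0.0524.
Under exogeneity and monotonicity, PN = (p₁ − p₀) / p₁.
PN = (0.136 − 0.0524) / 0.136 = 0.0836 / 0.136 ≈ 0.6147

PN ≈ 0.615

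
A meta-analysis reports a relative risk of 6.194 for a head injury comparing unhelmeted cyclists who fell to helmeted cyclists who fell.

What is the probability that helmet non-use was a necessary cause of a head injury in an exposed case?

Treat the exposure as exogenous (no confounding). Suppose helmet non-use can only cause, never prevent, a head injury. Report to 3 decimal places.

Under exogeneity and monotonicity, PN = (RR − 1) / RR = 1 − 1/RR.
PN = (6.194 − 1) / 6.194 = 5.194 / 6.194 ≈ 0.8386

PN ≈ 0.839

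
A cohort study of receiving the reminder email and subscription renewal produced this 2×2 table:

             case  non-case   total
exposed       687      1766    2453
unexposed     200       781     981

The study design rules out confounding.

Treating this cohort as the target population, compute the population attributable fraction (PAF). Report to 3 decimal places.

PAF ≈ 0.211

p₁ = P(outcome | exposed) = 687/2453 = 0.28007
p₀ = P(outcome | unexposed) = 200/981 = 0.20387
Exposure prevalence π = 2453/3434 = 0.71433; overall risk P(Y=1) = 0.2583.
Under exogeneity, PAF = [P(Y=1) − p₀]/P(Y=1).
PAF = (0.2583 − 0.20387) / 0.2583 ≈ 0.2107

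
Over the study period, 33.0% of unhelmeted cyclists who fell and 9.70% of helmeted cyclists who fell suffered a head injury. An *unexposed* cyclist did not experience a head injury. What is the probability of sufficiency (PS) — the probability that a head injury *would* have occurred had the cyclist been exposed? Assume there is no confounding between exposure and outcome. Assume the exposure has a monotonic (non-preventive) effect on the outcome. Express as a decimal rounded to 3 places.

PS ≈ 0.258

p₁ = 0.33, p₀ = 0.097.
Under exogeneity and monotonicity, PS = (p₁ − p₀) / (1 − p₀).
PS = (0.33 − 0.097) / (1 − 0.097) = 0.233 / 0.903 ≈ 0.2580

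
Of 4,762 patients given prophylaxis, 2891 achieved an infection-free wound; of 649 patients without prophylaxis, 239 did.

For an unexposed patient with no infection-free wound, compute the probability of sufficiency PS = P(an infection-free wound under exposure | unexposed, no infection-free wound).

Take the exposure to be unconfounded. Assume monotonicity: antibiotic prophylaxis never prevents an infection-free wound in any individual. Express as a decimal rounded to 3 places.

p₁ = P(outcome | exposed) = 2891/4762 = 0.6071
p₀ = P(outcome | unexposed) = 239/649 = 0.36826
Under exogeneity and monotonicity, PS = (p₁ − p₀) / (1 − p₀).
PS = (0.6071 − 0.36826) / (1 − 0.36826) = 0.23884 / 0.63174 ≈ 0.3781

PS ≈ 0.378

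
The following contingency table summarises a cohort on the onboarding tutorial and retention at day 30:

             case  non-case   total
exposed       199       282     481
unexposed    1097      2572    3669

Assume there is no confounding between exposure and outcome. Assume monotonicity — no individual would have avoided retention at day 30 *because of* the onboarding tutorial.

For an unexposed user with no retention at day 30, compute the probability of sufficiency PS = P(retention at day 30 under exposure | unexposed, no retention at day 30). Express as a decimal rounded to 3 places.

p₁ = P(outcome | exposed) = 199/481 = 0.41372
p₀ = P(outcome | unexposed) = 1097/3669 = 0.29899
Under exogeneity and monotonicity, PS = (p₁ − p₀)/(1 − p₀).
PS = (0.41372 − 0.29899) / 0.70101 ≈ 0.1637

PS ≈ 0.164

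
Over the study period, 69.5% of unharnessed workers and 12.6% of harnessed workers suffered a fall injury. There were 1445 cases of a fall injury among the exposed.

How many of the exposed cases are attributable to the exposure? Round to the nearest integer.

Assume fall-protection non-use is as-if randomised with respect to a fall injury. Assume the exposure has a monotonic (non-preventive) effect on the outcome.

about 1183 cases

p₁ = 0.695, p₀ = 0.126.
PN = (p₁ − p₀)/p₁ = (0.695 − 0.126) / 0.695 ≈ 0.81871.
Attributable cases ≈ PN × (exposed cases) = 0.81871 × 1445 ≈ 1183.03.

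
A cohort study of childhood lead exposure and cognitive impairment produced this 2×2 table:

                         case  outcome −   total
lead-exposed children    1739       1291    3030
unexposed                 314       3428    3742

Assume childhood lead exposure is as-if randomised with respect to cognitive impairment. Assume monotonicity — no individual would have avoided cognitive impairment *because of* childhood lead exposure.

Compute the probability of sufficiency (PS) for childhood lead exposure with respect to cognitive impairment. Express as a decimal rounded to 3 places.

PS ≈ 0.535

p₁ = P(outcome | exposed) = 1739/3030 = 0.57393
p₀ = P(outcome | unexposed) = 314/3742 = 0.083912
Under exogeneity and monotonicity, PS = (p₁ − p₀)/(1 − p₀).
PS = (0.57393 − 0.083912) / 0.91609 ≈ 0.5349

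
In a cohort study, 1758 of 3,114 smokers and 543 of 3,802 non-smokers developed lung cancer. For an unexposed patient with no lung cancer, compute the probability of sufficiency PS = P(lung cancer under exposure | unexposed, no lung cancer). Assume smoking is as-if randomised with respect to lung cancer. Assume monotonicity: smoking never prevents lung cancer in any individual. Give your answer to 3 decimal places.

PS ≈ 0.492

p₁ = P(outcome | exposed) = 1758/3114 = 0.56455
p₀ = P(outcome | unexposed) = 543/3802 = 0.14282
Under exogeneity and monotonicity, PS = (p₁ − p₀) / (1 − p₀).
PS = (0.56455 − 0.14282) / (1 − 0.14282) = 0.42173 / 0.85718 ≈ 0.4920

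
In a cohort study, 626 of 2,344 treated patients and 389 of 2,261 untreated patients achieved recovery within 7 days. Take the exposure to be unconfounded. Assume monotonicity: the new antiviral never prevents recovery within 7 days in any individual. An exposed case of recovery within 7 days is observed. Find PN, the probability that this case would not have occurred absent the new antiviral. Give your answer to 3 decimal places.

PN ≈ 0.356

p₁ = P(outcome | exposed) = 626/2344 = 0.26706
p₀ = P(outcome | unexposed) = 389/2261 = 0.17205
Under exogeneity and monotonicity, PN = (p₁ − p₀) / p₁.
PN = (0.26706 − 0.17205) / 0.26706 = 0.095017 / 0.26706 ≈ 0.3558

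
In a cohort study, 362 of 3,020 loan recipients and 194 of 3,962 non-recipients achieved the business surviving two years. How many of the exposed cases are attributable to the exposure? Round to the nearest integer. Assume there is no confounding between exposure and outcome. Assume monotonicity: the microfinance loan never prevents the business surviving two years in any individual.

p₁ = P(outcome | exposed) = 362/3020 = 0.11987
p₀ = P(outcome | unexposed) = 194/3962 = 0.048965
PN = (p₁ − p₀)/p₁ = (0.11987 − 0.048965) / 0.11987 ≈ 0.59151.
Attributable cases ≈ PN × (exposed cases) = 0.59151 × 362 ≈ 214.13.

about 214 cases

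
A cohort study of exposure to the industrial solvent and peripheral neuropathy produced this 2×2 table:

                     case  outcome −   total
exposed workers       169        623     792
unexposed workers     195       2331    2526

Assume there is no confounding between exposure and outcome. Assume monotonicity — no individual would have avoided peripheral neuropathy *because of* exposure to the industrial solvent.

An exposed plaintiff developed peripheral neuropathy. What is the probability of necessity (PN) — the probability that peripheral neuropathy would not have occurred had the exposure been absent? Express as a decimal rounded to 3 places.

PN ≈ 0.638

p₁ = P(outcome | exposed) = 169/792 = 0.21338
p₀ = P(outcome | unexposed) = 195/2526 = 0.077197
Under exogeneity and monotonicity, PN = (p₁ − p₀) / p₁.
PN = (0.21338 − 0.077197) / 0.21338 = 0.13619 / 0.21338 ≈ 0.6382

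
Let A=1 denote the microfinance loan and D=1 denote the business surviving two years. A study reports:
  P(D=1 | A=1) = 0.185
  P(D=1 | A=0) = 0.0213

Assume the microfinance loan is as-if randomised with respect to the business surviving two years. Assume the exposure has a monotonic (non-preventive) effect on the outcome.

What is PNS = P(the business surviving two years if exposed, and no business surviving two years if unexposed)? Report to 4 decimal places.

PNS ≈ 0.1637

Let p₁ = 0.185, p₀ = 0.0213.
Under exogeneity and monotonicity, PNS = p₁ − p₀.
PNS = 0.185 − 0.0213 = 0.1637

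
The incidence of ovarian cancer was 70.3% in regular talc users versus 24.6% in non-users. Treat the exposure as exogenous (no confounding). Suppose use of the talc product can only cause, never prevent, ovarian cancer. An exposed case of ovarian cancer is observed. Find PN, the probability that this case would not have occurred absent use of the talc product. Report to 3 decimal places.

PN ≈ 0.650

p₁ = 0.703, p₀ = 0.246.
Under exogeneity and monotonicity, PN = (p₁ − p₀) / p₁.
PN = (0.703 − 0.246) / 0.703 = 0.457 / 0.703 ≈ 0.6501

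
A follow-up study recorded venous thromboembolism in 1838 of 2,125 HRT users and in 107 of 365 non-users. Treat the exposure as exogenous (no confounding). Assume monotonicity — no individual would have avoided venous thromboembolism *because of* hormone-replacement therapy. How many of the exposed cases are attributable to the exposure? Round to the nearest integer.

about 1215 cases

p₁ = P(outcome | exposed) = 1838/2125 = 0.86494
p₀ = P(outcome | unexposed) = 107/365 = 0.29315
PN = (p₁ − p₀)/p₁ = (0.86494 − 0.29315) / 0.86494 ≈ 0.66107.
Attributable cases ≈ PN × (exposed cases) = 0.66107 × 1838 ≈ 1215.05.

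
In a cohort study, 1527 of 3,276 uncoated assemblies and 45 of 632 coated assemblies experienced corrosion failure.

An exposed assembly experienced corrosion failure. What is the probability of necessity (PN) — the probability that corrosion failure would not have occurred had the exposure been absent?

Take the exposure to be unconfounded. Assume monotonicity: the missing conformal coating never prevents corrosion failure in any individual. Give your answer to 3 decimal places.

PN ≈ 0.847

p₁ = P(outcome | exposed) = 1527/3276 = 0.46612
p₀ = P(outcome | unexposed) = 45/632 = 0.071203
Under exogeneity and monotonicity, PN = (p₁ − p₀) / p₁.
PN = (0.46612 − 0.071203) / 0.46612 = 0.39491 / 0.46612 ≈ 0.8472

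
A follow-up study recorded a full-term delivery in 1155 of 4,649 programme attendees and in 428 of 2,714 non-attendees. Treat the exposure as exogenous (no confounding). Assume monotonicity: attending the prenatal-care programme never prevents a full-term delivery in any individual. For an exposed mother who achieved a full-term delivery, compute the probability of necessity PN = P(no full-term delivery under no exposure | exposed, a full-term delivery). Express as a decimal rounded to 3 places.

PN ≈ 0.365

p₁ = P(outcome | exposed) = 1155/4649 = 0.24844
p₀ = P(outcome | unexposed) = 428/2714 = 0.1577
Under exogeneity and monotonicity, PN = (p₁ − p₀) / p₁.
PN = (0.24844 − 0.1577) / 0.24844 = 0.09074 / 0.24844 ≈ 0.3652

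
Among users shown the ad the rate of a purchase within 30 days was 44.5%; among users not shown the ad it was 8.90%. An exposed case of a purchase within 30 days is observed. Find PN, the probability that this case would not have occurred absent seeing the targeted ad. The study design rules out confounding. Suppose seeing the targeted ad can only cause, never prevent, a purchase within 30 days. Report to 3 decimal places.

p₁ = 0.445, p₀ = 0.089.
Under exogeneity and monotonicity, PN = (p₁ − p₀) / p₁.
PN = (0.445 − 0.089) / 0.445 = 0.356 / 0.445 ≈ 0.8000

PN ≈ 0.800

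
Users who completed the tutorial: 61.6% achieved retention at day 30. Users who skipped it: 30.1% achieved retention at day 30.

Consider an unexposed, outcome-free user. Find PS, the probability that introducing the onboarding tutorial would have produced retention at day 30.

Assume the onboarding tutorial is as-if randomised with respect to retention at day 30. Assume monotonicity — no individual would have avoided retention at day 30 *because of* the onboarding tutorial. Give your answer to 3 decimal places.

p₁ = 0.616, p₀ = 0.301.
Under exogeneity and monotonicity, PS = (p₁ − p₀) / (1 − p₀).
PS = (0.616 − 0.301) / (1 − 0.301) = 0.315 / 0.699 ≈ 0.4506

PS ≈ 0.451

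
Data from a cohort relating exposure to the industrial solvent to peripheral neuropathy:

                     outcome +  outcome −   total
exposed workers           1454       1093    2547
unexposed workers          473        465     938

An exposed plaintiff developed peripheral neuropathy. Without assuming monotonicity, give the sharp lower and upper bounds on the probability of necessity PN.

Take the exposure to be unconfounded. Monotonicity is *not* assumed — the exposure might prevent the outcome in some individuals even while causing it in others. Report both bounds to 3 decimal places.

p₁ = P(outcome | exposed) = 1454/2547 = 0.57087
p₀ = P(outcome | unexposed) = 473/938 = 0.50426
Under exogeneity alone the bounds on PN are max{0,(p₁−p₀)/p₁} ≤ PN ≤ min{1,(1−p₀)/p₁}.
  lower = (p₁ − p₀)/p₁ = 0.066603 / 0.57087 ≈ 0.1167
  upper = min{1, (1 − p₀)/p₁} = 0.49574 / 0.57087 ≈ 0.8684

0.117 ≤ PN ≤ 0.868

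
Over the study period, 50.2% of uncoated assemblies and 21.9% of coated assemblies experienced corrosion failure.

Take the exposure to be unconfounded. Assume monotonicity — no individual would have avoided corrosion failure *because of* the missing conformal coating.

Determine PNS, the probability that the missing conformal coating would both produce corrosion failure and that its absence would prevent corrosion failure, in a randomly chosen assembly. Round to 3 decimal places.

PNS ≈ 0.283

p₁ = 0.502, p₀ = 0.219.
Under exogeneity and monotonicity, PNS = p₁ − p₀.
PNS = 0.502 − 0.219 = 0.283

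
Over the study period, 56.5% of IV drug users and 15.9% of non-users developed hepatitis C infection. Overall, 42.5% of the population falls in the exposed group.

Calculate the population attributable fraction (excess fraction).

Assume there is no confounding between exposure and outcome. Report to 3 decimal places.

p₁ = 0.565, p₀ = 0.159.
Overall risk P(Y=1) = π·p₁ + (1−π)·p₀ = 0.425×0.565 + 0.575×0.159 = 0.33155.
Under exogeneity, PAF = [P(Y=1) − p₀] / P(Y=1).
PAF = (0.33155 − 0.159) / 0.33155 ≈ 0.5204

PAF ≈ 0.520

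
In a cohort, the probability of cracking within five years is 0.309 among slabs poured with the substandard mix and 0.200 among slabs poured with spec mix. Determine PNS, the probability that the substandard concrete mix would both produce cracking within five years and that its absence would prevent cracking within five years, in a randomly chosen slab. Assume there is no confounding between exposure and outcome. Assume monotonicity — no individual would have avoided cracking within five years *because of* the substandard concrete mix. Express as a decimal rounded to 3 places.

Let p₁ = 0.309, p₀ = 0.2.
Under exogeneity and monotonicity, PNS = p₁ − p₀.
PNS = 0.309 − 0.2 = 0.109

PNS ≈ 0.109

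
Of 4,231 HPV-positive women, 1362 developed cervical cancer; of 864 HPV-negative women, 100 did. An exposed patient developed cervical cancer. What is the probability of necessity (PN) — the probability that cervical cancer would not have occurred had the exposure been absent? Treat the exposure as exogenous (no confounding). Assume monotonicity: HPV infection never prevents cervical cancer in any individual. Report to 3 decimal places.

PN ≈ 0.640

p₁ = P(outcome | exposed) = 1362/4231 = 0.32191
p₀ = P(outcome | unexposed) = 100/864 = 0.11574
Under exogeneity and monotonicity, PN = (p₁ − p₀) / p₁.
PN = (0.32191 − 0.11574) / 0.32191 = 0.20617 / 0.32191 ≈ 0.6405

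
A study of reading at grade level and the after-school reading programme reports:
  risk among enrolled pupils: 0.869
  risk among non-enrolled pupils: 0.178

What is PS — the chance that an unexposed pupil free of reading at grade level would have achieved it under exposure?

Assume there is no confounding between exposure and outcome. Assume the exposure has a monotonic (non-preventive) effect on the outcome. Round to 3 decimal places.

Let p₁ = 0.869, p₀ = 0.178.
Under exogeneity and monotonicity, PS = (p₁ − p₀) / (1 − p₀).
PS = (0.869 − 0.178) / (1 − 0.178) = 0.691 / 0.822 ≈ 0.8406

PS ≈ 0.841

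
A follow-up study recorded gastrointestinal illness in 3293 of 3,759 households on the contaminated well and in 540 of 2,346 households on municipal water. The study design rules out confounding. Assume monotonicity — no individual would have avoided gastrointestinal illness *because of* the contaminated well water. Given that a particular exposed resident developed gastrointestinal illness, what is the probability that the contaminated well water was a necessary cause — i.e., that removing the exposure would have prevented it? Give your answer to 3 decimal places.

PN ≈ 0.737

p₁ = P(outcome | exposed) = 3293/3759 = 0.87603
p₀ = P(outcome | unexposed) = 540/2346 = 0.23018
Under exogeneity and monotonicity, PN = (p₁ − p₀) / p₁.
PN = (0.87603 − 0.23018) / 0.87603 = 0.64585 / 0.87603 ≈ 0.7372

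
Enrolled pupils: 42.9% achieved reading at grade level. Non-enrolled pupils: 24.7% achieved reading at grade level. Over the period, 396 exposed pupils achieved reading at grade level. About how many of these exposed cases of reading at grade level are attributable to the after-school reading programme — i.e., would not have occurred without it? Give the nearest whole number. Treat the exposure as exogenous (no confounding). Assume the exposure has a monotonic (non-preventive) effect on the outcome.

about 168 cases

p₁ = 0.429, p₀ = 0.247.
PN = (p₁ − p₀)/p₁ = (0.429 − 0.247) / 0.429 ≈ 0.42424.
Attributable cases ≈ PN × (exposed cases) = 0.42424 × 396 ≈ 168.00.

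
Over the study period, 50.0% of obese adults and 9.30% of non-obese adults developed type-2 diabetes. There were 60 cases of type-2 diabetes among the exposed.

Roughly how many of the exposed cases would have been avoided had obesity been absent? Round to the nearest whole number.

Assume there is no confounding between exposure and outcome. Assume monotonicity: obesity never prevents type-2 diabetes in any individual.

p₁ = 0.5, p₀ = 0.093.
PN = (p₁ − p₀)/p₁ = (0.5 − 0.093) / 0.5 ≈ 0.81400.
Attributable cases ≈ PN × (exposed cases) = 0.81400 × 60 ≈ 48.84.

about 49 cases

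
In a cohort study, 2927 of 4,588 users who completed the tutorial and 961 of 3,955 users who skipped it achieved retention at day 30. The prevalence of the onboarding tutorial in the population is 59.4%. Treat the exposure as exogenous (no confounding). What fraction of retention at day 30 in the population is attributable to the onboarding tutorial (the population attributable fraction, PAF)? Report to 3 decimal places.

PAF ≈ 0.491

p₁ = P(outcome | exposed) = 2927/4588 = 0.63797
p₀ = P(outcome | unexposed) = 961/3955 = 0.24298
Overall risk P(Y=1) = π·p₁ + (1−π)·p₀ = 0.594×0.63797 + 0.406×0.24298 = 0.4776.
Under exogeneity, PAF = [P(Y=1) − p₀] / P(Y=1).
PAF = (0.4776 − 0.24298) / 0.4776 ≈ 0.4912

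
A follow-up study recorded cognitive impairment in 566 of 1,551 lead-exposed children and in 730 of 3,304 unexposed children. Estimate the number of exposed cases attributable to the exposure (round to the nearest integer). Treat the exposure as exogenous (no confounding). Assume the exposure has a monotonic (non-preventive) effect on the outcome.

about 223 cases

p₁ = P(outcome | exposed) = 566/1551 = 0.36493
p₀ = P(outcome | unexposed) = 730/3304 = 0.22094
PN = (p₁ − p₀)/p₁ = (0.36493 − 0.22094) / 0.36493 ≈ 0.39455.
Attributable cases ≈ PN × (exposed cases) = 0.39455 × 566 ≈ 223.32.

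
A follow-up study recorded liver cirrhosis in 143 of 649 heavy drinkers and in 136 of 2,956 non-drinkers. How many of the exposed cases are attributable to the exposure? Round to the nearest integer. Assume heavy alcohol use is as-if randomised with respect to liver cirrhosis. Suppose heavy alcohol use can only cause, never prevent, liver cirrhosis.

about 113 cases

p₁ = P(outcome | exposed) = 143/649 = 0.22034
p₀ = P(outcome | unexposed) = 136/2956 = 0.046008
PN = (p₁ − p₀)/p₁ = (0.22034 − 0.046008) / 0.22034 ≈ 0.79119.
Attributable cases ≈ PN × (exposed cases) = 0.79119 × 143 ≈ 113.14.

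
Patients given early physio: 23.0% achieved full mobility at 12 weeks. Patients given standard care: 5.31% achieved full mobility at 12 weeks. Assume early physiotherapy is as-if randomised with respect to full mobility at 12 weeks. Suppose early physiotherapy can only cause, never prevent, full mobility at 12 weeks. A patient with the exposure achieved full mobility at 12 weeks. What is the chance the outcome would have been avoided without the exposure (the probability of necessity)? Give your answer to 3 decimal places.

PN ≈ 0.769

p₁ = 0.23, p₀ = 0.0531.
Under exogeneity and monotonicity, PN = (p₁ − p₀) / p₁.
PN = (0.23 − 0.0531) / 0.23 = 0.1769 / 0.23 ≈ 0.7691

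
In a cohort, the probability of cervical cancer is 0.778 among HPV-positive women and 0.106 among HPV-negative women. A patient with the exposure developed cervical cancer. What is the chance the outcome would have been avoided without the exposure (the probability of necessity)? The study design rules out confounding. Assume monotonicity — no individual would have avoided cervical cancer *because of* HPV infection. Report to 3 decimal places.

PN ≈ 0.864

Let p₁ = 0.778, p₀ = 0.106.
Under exogeneity and monotonicity, PN = (p₁ − p₀) / p₁.
PN = (0.778 − 0.106) / 0.778 = 0.672 / 0.778 ≈ 0.8638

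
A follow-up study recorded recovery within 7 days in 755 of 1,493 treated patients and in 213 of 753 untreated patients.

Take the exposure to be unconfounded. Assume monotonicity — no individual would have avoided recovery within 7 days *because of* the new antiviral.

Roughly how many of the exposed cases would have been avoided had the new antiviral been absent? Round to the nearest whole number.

p₁ = P(outcome | exposed) = 755/1493 = 0.50569
p₀ = P(outcome | unexposed) = 213/753 = 0.28287
PN = (p₁ − p₀)/p₁ = (0.50569 − 0.28287) / 0.50569 ≈ 0.44063.
Attributable cases ≈ PN × (exposed cases) = 0.44063 × 755 ≈ 332.68.

about 333 cases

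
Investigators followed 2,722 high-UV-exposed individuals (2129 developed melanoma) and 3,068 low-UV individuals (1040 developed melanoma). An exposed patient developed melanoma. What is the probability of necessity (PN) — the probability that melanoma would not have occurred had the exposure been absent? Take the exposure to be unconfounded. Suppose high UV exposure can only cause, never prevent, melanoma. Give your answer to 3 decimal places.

PN ≈ 0.567

p₁ = P(outcome | exposed) = 2129/2722 = 0.78215
p₀ = P(outcome | unexposed) = 1040/3068 = 0.33898
Under exogeneity and monotonicity, PN = (p₁ − p₀) / p₁.
PN = (0.78215 − 0.33898) / 0.78215 = 0.44316 / 0.78215 ≈ 0.5666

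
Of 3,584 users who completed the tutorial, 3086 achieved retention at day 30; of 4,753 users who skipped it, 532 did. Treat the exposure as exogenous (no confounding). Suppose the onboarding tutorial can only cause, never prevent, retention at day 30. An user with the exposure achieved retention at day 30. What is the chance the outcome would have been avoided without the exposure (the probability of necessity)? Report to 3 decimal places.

PN ≈ 0.870

p₁ = P(outcome | exposed) = 3086/3584 = 0.86105
p₀ = P(outcome | unexposed) = 532/4753 = 0.11193
Under exogeneity and monotonicity, PN = (p₁ − p₀) / p₁.
PN = (0.86105 − 0.11193) / 0.86105 = 0.74912 / 0.86105 ≈ 0.8700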